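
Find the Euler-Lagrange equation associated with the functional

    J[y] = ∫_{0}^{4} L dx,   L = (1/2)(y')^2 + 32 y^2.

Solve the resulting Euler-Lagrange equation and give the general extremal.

The Lagrangian is L = (1/2)(y')^2 + 32 y^2.
∂L/∂y = 64y.
∂L/∂y' = y'.
The Euler-Lagrange equation d/dx(∂L/∂y') − ∂L/∂y = 0 becomes:
    y'' - 64 y = 0
General solution: y(x) = A e^(8x) + B e^(-8x), where A and B are arbitrary constants fixed by the endpoint conditions.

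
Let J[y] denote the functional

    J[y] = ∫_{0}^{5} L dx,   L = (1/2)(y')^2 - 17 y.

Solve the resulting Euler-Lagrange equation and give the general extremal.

The Lagrangian is L = (1/2)(y')^2 - 17 y.
∂L/∂y = -17.
∂L/∂y' = y'.
The Euler-Lagrange equation d/dx(∂L/∂y') − ∂L/∂y = 0 becomes:
    y'' + 17 = 0
General solution: y(x) = -(17/2) x^2 + A x + B, where A and B are arbitrary constants fixed by the endpoint conditions.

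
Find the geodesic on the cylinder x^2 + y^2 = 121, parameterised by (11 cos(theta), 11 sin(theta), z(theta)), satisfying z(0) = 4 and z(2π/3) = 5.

Parameterise the cylinder of radius R = 11 as
    r(θ) = (11 cos θ, 11 sin θ, z(θ)).
The arc-length element is
    ds = sqrt(121 + (dz/dθ)^2) dθ,
so the Lagrangian is L = sqrt(121 + z'^2).
L depends on z' only, not on z or θ, so ∂L/∂z = 0 and
    ∂L/∂z' = z' / sqrt(121 + z'^2).
The Euler-Lagrange equation gives
    d/dθ( z' / sqrt(121 + z'^2) ) = 0,
so z' is constant. Integrating once:
    z(θ) = a θ + b,
a helix on the cylinder (a straight line when the cylinder is unrolled). The constants a, b are determined by the endpoint conditions.
With endpoint conditions z(0) = 4 and z(2π/3) = 5: from z(0) = b we get b = 4, and a·2π/3 + 4 = 5 gives a = 3/(2π), so
    z(θ) = (3/(2π)) θ + 4.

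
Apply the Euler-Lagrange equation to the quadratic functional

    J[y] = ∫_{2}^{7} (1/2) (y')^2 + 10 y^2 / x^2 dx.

The Lagrangian is L = (1/2) (y')^2 + 10 y^2 / x^2.
Compute ∂L/∂y = 20y/x^2, ∂L/∂y' = y'.
The Euler-Lagrange equation d/dx(∂L/∂y') − ∂L/∂y = 0 reduces to
    y'' − 20/x^2 · y = 0  (x > 0).
Its general solution is
    y(x) = A x^5 + B x^(-4),
with A, B fixed by the endpoint conditions.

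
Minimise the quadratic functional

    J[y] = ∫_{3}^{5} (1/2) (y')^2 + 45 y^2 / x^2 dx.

The Lagrangian is L = (1/2) (y')^2 + 45 y^2 / x^2.
Compute ∂L/∂y = 90y/x^2, ∂L/∂y' = y'.
The Euler-Lagrange equation d/dx(∂L/∂y') − ∂L/∂y = 0 reduces to
    y'' − 90/x^2 · y = 0  (x > 0).
Its general solution is
    y(x) = A x^10 + B x^(-9),
with A, B fixed by the endpoint conditions.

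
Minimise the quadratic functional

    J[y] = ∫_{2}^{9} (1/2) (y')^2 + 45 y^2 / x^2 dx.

The Lagrangian is L = (1/2) (y')^2 + 45 y^2 / x^2.
Compute ∂L/∂y = 90y/x^2, ∂L/∂y' = y'.
The Euler-Lagrange equation d/dx(∂L/∂y') − ∂L/∂y = 0 reduces to
    y'' − 90/x^2 · y = 0  (x > 0).
Its general solution is
    y(x) = A x^10 + B x^(-9),
with A, B fixed by the endpoint conditions.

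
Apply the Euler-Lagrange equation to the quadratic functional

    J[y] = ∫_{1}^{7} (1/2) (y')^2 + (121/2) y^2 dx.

The Lagrangian is L = (1/2) (y')^2 + (121/2) y^2.
Compute ∂L/∂y = 121y, ∂L/∂y' = y'.
The Euler-Lagrange equation d/dx(∂L/∂y') − ∂L/∂y = 0 reduces to
    y'' − 121 y = 0.
Its general solution is
    y(x) = A e^(11x) + B e^(−11x),
with A, B fixed by the endpoint conditions.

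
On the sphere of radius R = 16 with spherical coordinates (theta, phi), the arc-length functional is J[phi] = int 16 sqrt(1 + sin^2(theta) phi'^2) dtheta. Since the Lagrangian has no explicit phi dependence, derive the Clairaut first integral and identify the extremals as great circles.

On the sphere of radius R = 16 with spherical coordinates (θ, φ), the induced metric is
    ds^2 = 256(dθ^2 + sin^2(θ) dφ^2).
Parameterise by θ; the arc-length functional is
    J[φ] = ∫ 16 sqrt(1 + sin^2(θ) (dφ/dθ)^2) dθ,
so L = 16 sqrt(1 + sin^2(θ) φ'^2). Compute
    ∂L/∂φ = 0  (L has no explicit φ dependence),
    ∂L/∂φ' = 16 sin^2(θ) φ' / sqrt(1 + sin^2(θ) φ'^2).
Since ∂L/∂φ = 0, the Euler-Lagrange equation
    d/dθ(∂L/∂φ') − ∂L/∂φ = 0
reduces to d/dθ(∂L/∂φ') = 0, i.e. the momentum conjugate to φ is conserved:
    16 sin^2(θ) φ' / sqrt(1 + sin^2(θ) φ'^2) = C.
The overall factor of 16 is constant, so dividing through gives Clairaut's relation sin^2(θ) φ' / sqrt(1 + sin^2(θ) φ'^2) = C' (with C' = C/16). Solving for φ' and integrating gives the great-circle family
    cot(θ) = A cos(φ − φ_0),
i.e. the intersection of the sphere with a plane through the origin. The two constants A and φ_0 (equivalently C and one phase) are fixed by the two endpoint conditions.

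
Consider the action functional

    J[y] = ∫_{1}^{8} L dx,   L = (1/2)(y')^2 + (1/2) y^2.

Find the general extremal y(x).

The Lagrangian is L = (1/2)(y')^2 + (1/2) y^2.
∂L/∂y = y.
∂L/∂y' = y'.
The Euler-Lagrange equation d/dx(∂L/∂y') − ∂L/∂y = 0 becomes:
    y'' - y = 0
General solution: y(x) = A e^x + B e^(-x), where A and B are arbitrary constants fixed by the endpoint conditions.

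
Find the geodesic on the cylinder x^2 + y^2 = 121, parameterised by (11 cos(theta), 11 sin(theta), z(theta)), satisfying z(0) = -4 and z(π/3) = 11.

Parameterise the cylinder of radius R = 11 as
    r(θ) = (11 cos θ, 11 sin θ, z(θ)).
The arc-length element is
    ds = sqrt(121 + (dz/dθ)^2) dθ,
so the Lagrangian is L = sqrt(121 + z'^2).
L depends on z' only, not on z or θ, so ∂L/∂z = 0 and
    ∂L/∂z' = z' / sqrt(121 + z'^2).
The Euler-Lagrange equation gives
    d/dθ( z' / sqrt(121 + z'^2) ) = 0,
so z' is constant. Integrating once:
    z(θ) = a θ + b,
a helix on the cylinder (a straight line when the cylinder is unrolled). The constants a, b are determined by the endpoint conditions.
With endpoint conditions z(0) = -4 and z(π/3) = 11: from z(0) = b we get b = -4, and a·π/3 + -4 = 11 gives a = 45/π, so
    z(θ) = (45/π) θ − 4.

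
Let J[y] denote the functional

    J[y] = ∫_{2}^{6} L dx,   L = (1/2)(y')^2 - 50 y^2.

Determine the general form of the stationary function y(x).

The Lagrangian is L = (1/2)(y')^2 - 50 y^2.
∂L/∂y = -100y.
∂L/∂y' = y'.
The Euler-Lagrange equation d/dx(∂L/∂y') − ∂L/∂y = 0 becomes:
    y'' + 100 y = 0
General solution: y(x) = A sin(10x) + B cos(10x), where A and B are arbitrary constants fixed by the endpoint conditions.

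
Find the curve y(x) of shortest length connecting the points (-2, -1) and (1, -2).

Arc-length functional: J[y] = ∫ sqrt(1 + (y')^2) dx.
Lagrangian L = sqrt(1 + (y')^2) has no explicit y dependence, so ∂L/∂y = 0 and the Euler-Lagrange equation gives
    d/dx( y' / sqrt(1 + (y')^2) ) = 0  ⇒  y' / sqrt(1 + (y')^2) = const.
Hence y' is constant, so y(x) is affine.
Fitting the endpoints (-2, -1) and (1, -2):
    slope m = ((-2) − (-1)) / (1 − (-2)) = -1/3,
    intercept c = (-1) − m·(-2) = -5/3.
Extremal: y(x) = (-1/3) x - 5/3.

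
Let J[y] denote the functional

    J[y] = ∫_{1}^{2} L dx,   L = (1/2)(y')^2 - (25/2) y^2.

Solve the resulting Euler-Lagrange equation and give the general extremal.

The Lagrangian is L = (1/2)(y')^2 - (25/2) y^2.
∂L/∂y = -25y.
∂L/∂y' = y'.
The Euler-Lagrange equation d/dx(∂L/∂y') − ∂L/∂y = 0 becomes:
    y'' + 25 y = 0
General solution: y(x) = A sin(5x) + B cos(5x), where A and B are arbitrary constants fixed by the endpoint conditions.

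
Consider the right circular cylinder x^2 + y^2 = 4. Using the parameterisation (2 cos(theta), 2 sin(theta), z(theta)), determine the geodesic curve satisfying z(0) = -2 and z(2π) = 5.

Parameterise the cylinder of radius R = 2 as
    r(θ) = (2 cos θ, 2 sin θ, z(θ)).
The arc-length element is
    ds = sqrt(4 + (dz/dθ)^2) dθ,
so the Lagrangian is L = sqrt(4 + z'^2).
L depends on z' only, not on z or θ, so ∂L/∂z = 0 and
    ∂L/∂z' = z' / sqrt(4 + z'^2).
The Euler-Lagrange equation gives
    d/dθ( z' / sqrt(4 + z'^2) ) = 0,
so z' is constant. Integrating once:
    z(θ) = a θ + b,
a helix on the cylinder (a straight line when the cylinder is unrolled). The constants a, b are determined by the endpoint conditions.
With endpoint conditions z(0) = -2 and z(2π) = 5: from z(0) = b we get b = -2, and a·2π + -2 = 5 gives a = 7/(2π), so
    z(θ) = (7/(2π)) θ − 2.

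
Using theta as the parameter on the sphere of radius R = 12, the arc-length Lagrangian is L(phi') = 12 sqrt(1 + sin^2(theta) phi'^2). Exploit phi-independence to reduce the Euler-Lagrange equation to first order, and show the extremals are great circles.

On the sphere of radius R = 12 with spherical coordinates (θ, φ), the induced metric is
    ds^2 = 144(dθ^2 + sin^2(θ) dφ^2).
Parameterise by θ; the arc-length functional is
    J[φ] = ∫ 12 sqrt(1 + sin^2(θ) (dφ/dθ)^2) dθ,
so L = 12 sqrt(1 + sin^2(θ) φ'^2). Compute
    ∂L/∂φ = 0  (L has no explicit φ dependence),
    ∂L/∂φ' = 12 sin^2(θ) φ' / sqrt(1 + sin^2(θ) φ'^2).
Since ∂L/∂φ = 0, the Euler-Lagrange equation
    d/dθ(∂L/∂φ') − ∂L/∂φ = 0
reduces to d/dθ(∂L/∂φ') = 0, i.e. the momentum conjugate to φ is conserved:
    12 sin^2(θ) φ' / sqrt(1 + sin^2(θ) φ'^2) = C.
The overall factor of 12 is constant, so dividing through gives Clairaut's relation sin^2(θ) φ' / sqrt(1 + sin^2(θ) φ'^2) = C' (with C' = C/12). Solving for φ' and integrating gives the great-circle family
    cot(θ) = A cos(φ − φ_0),
i.e. the intersection of the sphere with a plane through the origin. The two constants A and φ_0 (equivalently C and one phase) are fixed by the two endpoint conditions.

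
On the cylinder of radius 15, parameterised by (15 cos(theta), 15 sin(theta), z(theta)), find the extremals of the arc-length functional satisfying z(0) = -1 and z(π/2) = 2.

Parameterise the cylinder of radius R = 15 as
    r(θ) = (15 cos θ, 15 sin θ, z(θ)).
The arc-length element is
    ds = sqrt(225 + (dz/dθ)^2) dθ,
so the Lagrangian is L = sqrt(225 + z'^2).
L depends on z' only, not on z or θ, so ∂L/∂z = 0 and
    ∂L/∂z' = z' / sqrt(225 + z'^2).
The Euler-Lagrange equation gives
    d/dθ( z' / sqrt(225 + z'^2) ) = 0,
so z' is constant. Integrating once:
    z(θ) = a θ + b,
a helix on the cylinder (a straight line when the cylinder is unrolled). The constants a, b are determined by the endpoint conditions.
With endpoint conditions z(0) = -1 and z(π/2) = 2: from z(0) = b we get b = -1, and a·π/2 + -1 = 2 gives a = 6/π, so
    z(θ) = (6/π) θ − 1.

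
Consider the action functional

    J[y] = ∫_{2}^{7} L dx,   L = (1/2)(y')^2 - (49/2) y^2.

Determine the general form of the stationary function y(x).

The Lagrangian is L = (1/2)(y')^2 - (49/2) y^2.
∂L/∂y = -49y.
∂L/∂y' = y'.
The Euler-Lagrange equation d/dx(∂L/∂y') − ∂L/∂y = 0 becomes:
    y'' + 49 y = 0
General solution: y(x) = A sin(7x) + B cos(7x), where A and B are arbitrary constants fixed by the endpoint conditions.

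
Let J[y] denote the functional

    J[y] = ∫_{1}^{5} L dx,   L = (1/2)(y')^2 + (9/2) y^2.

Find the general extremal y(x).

The Lagrangian is L = (1/2)(y')^2 + (9/2) y^2.
∂L/∂y = 9y.
∂L/∂y' = y'.
The Euler-Lagrange equation d/dx(∂L/∂y') − ∂L/∂y = 0 becomes:
    y'' - 9 y = 0
General solution: y(x) = A e^(3x) + B e^(-3x), where A and B are arbitrary constants fixed by the endpoint conditions.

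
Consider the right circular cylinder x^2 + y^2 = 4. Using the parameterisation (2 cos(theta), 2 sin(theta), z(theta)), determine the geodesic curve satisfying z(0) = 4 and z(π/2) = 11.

Parameterise the cylinder of radius R = 2 as
    r(θ) = (2 cos θ, 2 sin θ, z(θ)).
The arc-length element is
    ds = sqrt(4 + (dz/dθ)^2) dθ,
so the Lagrangian is L = sqrt(4 + z'^2).
L depends on z' only, not on z or θ, so ∂L/∂z = 0 and
    ∂L/∂z' = z' / sqrt(4 + z'^2).
The Euler-Lagrange equation gives
    d/dθ( z' / sqrt(4 + z'^2) ) = 0,
so z' is constant. Integrating once:
    z(θ) = a θ + b,
a helix on the cylinder (a straight line when the cylinder is unrolled). The constants a, b are determined by the endpoint conditions.
With endpoint conditions z(0) = 4 and z(π/2) = 11: from z(0) = b we get b = 4, and a·π/2 + 4 = 11 gives a = 14/π, so
    z(θ) = (14/π) θ + 4.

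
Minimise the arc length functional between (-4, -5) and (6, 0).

Arc-length functional: J[y] = ∫ sqrt(1 + (y')^2) dx.
Lagrangian L = sqrt(1 + (y')^2) has no explicit y dependence, so ∂L/∂y = 0 and the Euler-Lagrange equation gives
    d/dx( y' / sqrt(1 + (y')^2) ) = 0  ⇒  y' / sqrt(1 + (y')^2) = const.
Hence y' is constant, so y(x) is affine.
Fitting the endpoints (-4, -5) and (6, 0):
    slope m = (0 − (-5)) / (6 − (-4)) = 1/2,
    intercept c = (-5) − m·(-4) = -3.
Extremal: y(x) = (1/2) x - 3.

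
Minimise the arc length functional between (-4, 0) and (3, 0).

Arc-length functional: J[y] = ∫ sqrt(1 + (y')^2) dx.
Lagrangian L = sqrt(1 + (y')^2) has no explicit y dependence, so ∂L/∂y = 0 and the Euler-Lagrange equation gives
    d/dx( y' / sqrt(1 + (y')^2) ) = 0  ⇒  y' / sqrt(1 + (y')^2) = const.
Hence y' is constant, so y(x) is affine.
Fitting the endpoints (-4, 0) and (3, 0):
    slope m = (0 − 0) / (3 − (-4)) = 0,
    intercept c = 0 − m·(-4) = 0.
Extremal: y(x) = 0.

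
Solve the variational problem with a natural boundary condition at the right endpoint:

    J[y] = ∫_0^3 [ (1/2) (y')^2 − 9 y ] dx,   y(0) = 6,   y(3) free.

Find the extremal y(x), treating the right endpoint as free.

The Lagrangian L = (1/2) (y')^2 − 9 y gives
    ∂L/∂y = −9,   ∂L/∂y' = y'.
Euler-Lagrange: d/dx(y') − (−9) = 0, i.e. y'' + 9 = 0, so
    y(x) = −(9/2) x^2 + C1 x + C2.
Fixed left endpoint y(0) = 6 ⇒ C2 = 6.
The right endpoint x = 3 is free, so the natural (transversality) condition is ∂L/∂y' |_{x=3} = 0, i.e. y'(3) = 0.
Compute y'(x) = −9 x + C1, so y'(3) = −27 + C1 = 0 ⇒ C1 = 27.
Therefore the extremal is
    y(x) = −(9/2) x^2 + 27 x + 6.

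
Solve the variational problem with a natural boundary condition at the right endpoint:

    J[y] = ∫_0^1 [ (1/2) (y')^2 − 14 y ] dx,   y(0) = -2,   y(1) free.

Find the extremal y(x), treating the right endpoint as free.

The Lagrangian L = (1/2) (y')^2 − 14 y gives
    ∂L/∂y = −14,   ∂L/∂y' = y'.
Euler-Lagrange: d/dx(y') − (−14) = 0, i.e. y'' + 14 = 0, so
    y(x) = −(14/2) x^2 + C1 x + C2.
Fixed left endpoint y(0) = -2 ⇒ C2 = -2.
The right endpoint x = 1 is free, so the natural (transversality) condition is ∂L/∂y' |_{x=1} = 0, i.e. y'(1) = 0.
Compute y'(x) = −14 x + C1, so y'(1) = −14 + C1 = 0 ⇒ C1 = 14.
Therefore the extremal is
    y(x) = −7 x^2 + 14 x − 2.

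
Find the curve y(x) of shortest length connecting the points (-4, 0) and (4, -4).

Arc-length functional: J[y] = ∫ sqrt(1 + (y')^2) dx.
Lagrangian L = sqrt(1 + (y')^2) has no explicit y dependence, so ∂L/∂y = 0 and the Euler-Lagrange equation gives
    d/dx( y' / sqrt(1 + (y')^2) ) = 0  ⇒  y' / sqrt(1 + (y')^2) = const.
Hence y' is constant, so y(x) is affine.
Fitting the endpoints (-4, 0) and (4, -4):
    slope m = ((-4) − 0) / (4 − (-4)) = -1/2,
    intercept c = 0 − m·(-4) = -2.
Extremal: y(x) = (-1/2) x - 2.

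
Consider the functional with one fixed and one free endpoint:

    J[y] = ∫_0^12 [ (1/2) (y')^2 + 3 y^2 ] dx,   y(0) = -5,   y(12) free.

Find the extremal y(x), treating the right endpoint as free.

The Lagrangian L = (1/2) (y')^2 + 3 y^2 gives
    ∂L/∂y = 6 y,   ∂L/∂y' = y'.
Euler-Lagrange: y'' − 6 y = 0.
With k = sqrt(6), the general solution is
    y(x) = A cosh(sqrt(6) x) + B sinh(sqrt(6) x).
Fixed left endpoint y(0) = -5 ⇒ A = -5.
The right endpoint x = 12 is free, so the natural (transversality) condition is ∂L/∂y' |_{x=12} = 0, i.e. y'(12) = 0.
Compute y'(x) = A k sinh(k x) + B k cosh(k x), so
    y'(12) = A k sinh(k·12) + B k cosh(k·12) = 0
    ⇒ B = −A tanh(k·12) = 5 tanh(sqrt(6)·12).
Therefore the extremal is
    y(x) = −5 cosh(sqrt(6) x) + 5 tanh(sqrt(6)·12) sinh(sqrt(6) x).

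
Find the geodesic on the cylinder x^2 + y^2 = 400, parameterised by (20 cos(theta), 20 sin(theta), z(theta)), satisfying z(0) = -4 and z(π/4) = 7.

Parameterise the cylinder of radius R = 20 as
    r(θ) = (20 cos θ, 20 sin θ, z(θ)).
The arc-length element is
    ds = sqrt(400 + (dz/dθ)^2) dθ,
so the Lagrangian is L = sqrt(400 + z'^2).
L depends on z' only, not on z or θ, so ∂L/∂z = 0 and
    ∂L/∂z' = z' / sqrt(400 + z'^2).
The Euler-Lagrange equation gives
    d/dθ( z' / sqrt(400 + z'^2) ) = 0,
so z' is constant. Integrating once:
    z(θ) = a θ + b,
a helix on the cylinder (a straight line when the cylinder is unrolled). The constants a, b are determined by the endpoint conditions.
With endpoint conditions z(0) = -4 and z(π/4) = 7: from z(0) = b we get b = -4, and a·π/4 + -4 = 7 gives a = 44/π, so
    z(θ) = (44/π) θ − 4.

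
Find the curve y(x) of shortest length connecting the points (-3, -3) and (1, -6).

Arc-length functional: J[y] = ∫ sqrt(1 + (y')^2) dx.
Lagrangian L = sqrt(1 + (y')^2) has no explicit y dependence, so ∂L/∂y = 0 and the Euler-Lagrange equation gives
    d/dx( y' / sqrt(1 + (y')^2) ) = 0  ⇒  y' / sqrt(1 + (y')^2) = const.
Hence y' is constant, so y(x) is affine.
Fitting the endpoints (-3, -3) and (1, -6):
    slope m = ((-6) − (-3)) / (1 − (-3)) = -3/4,
    intercept c = (-3) − m·(-3) = -21/4.
Extremal: y(x) = (-3/4) x - 21/4.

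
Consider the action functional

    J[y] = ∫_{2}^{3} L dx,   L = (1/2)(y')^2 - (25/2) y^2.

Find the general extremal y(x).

The Lagrangian is L = (1/2)(y')^2 - (25/2) y^2.
∂L/∂y = -25y.
∂L/∂y' = y'.
The Euler-Lagrange equation d/dx(∂L/∂y') − ∂L/∂y = 0 becomes:
    y'' + 25 y = 0
General solution: y(x) = A sin(5x) + B cos(5x), where A and B are arbitrary constants fixed by the endpoint conditions.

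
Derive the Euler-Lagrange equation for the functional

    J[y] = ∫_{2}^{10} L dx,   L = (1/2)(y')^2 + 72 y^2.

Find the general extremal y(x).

The Lagrangian is L = (1/2)(y')^2 + 72 y^2.
∂L/∂y = 144y.
∂L/∂y' = y'.
The Euler-Lagrange equation d/dx(∂L/∂y') − ∂L/∂y = 0 becomes:
    y'' - 144 y = 0
General solution: y(x) = A e^(12x) + B e^(-12x), where A and B are arbitrary constants fixed by the endpoint conditions.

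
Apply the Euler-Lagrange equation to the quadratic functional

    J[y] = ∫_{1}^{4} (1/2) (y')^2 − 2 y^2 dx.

The Lagrangian is L = (1/2) (y')^2 − 2 y^2.
Compute ∂L/∂y = -4y, ∂L/∂y' = y'.
The Euler-Lagrange equation d/dx(∂L/∂y') − ∂L/∂y = 0 reduces to
    y'' + 4 y = 0.
Its general solution is
    y(x) = A sin(2x) + B cos(2x),
with A, B fixed by the endpoint conditions.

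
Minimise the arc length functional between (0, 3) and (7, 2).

Arc-length functional: J[y] = ∫ sqrt(1 + (y')^2) dx.
Lagrangian L = sqrt(1 + (y')^2) has no explicit y dependence, so ∂L/∂y = 0 and the Euler-Lagrange equation gives
    d/dx( y' / sqrt(1 + (y')^2) ) = 0  ⇒  y' / sqrt(1 + (y')^2) = const.
Hence y' is constant, so y(x) is affine.
Fitting the endpoints (0, 3) and (7, 2):
    slope m = (2 − 3) / (7 − 0) = -1/7,
    intercept c = 3 − m·0 = 3.
Extremal: y(x) = (-1/7) x + 3.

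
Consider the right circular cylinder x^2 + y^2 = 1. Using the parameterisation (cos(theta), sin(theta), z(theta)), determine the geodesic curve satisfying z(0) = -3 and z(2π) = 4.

Parameterise the cylinder of radius R = 1 as
    r(θ) = (cos θ, sin θ, z(θ)).
The arc-length element is
    ds = sqrt(1 + (dz/dθ)^2) dθ,
so the Lagrangian is L = sqrt(1 + z'^2).
L depends on z' only, not on z or θ, so ∂L/∂z = 0 and
    ∂L/∂z' = z' / sqrt(1 + z'^2).
The Euler-Lagrange equation gives
    d/dθ( z' / sqrt(1 + z'^2) ) = 0,
so z' is constant. Integrating once:
    z(θ) = a θ + b,
a helix on the cylinder (a straight line when the cylinder is unrolled). The constants a, b are determined by the endpoint conditions.
With endpoint conditions z(0) = -3 and z(2π) = 4: from z(0) = b we get b = -3, and a·2π + -3 = 4 gives a = 7/(2π), so
    z(θ) = (7/(2π)) θ − 3.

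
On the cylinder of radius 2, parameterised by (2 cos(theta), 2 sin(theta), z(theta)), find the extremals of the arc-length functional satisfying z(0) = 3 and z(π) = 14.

Parameterise the cylinder of radius R = 2 as
    r(θ) = (2 cos θ, 2 sin θ, z(θ)).
The arc-length element is
    ds = sqrt(4 + (dz/dθ)^2) dθ,
so the Lagrangian is L = sqrt(4 + z'^2).
L depends on z' only, not on z or θ, so ∂L/∂z = 0 and
    ∂L/∂z' = z' / sqrt(4 + z'^2).
The Euler-Lagrange equation gives
    d/dθ( z' / sqrt(4 + z'^2) ) = 0,
so z' is constant. Integrating once:
    z(θ) = a θ + b,
a helix on the cylinder (a straight line when the cylinder is unrolled). The constants a, b are determined by the endpoint conditions.
With endpoint conditions z(0) = 3 and z(π) = 14: from z(0) = b we get b = 3, and a·π + 3 = 14 gives a = 11/π, so
    z(θ) = (11/π) θ + 3.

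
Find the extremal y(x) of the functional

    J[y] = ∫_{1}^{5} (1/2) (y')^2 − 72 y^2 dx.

The Lagrangian is L = (1/2) (y')^2 − 72 y^2.
Compute ∂L/∂y = -144y, ∂L/∂y' = y'.
The Euler-Lagrange equation d/dx(∂L/∂y') − ∂L/∂y = 0 reduces to
    y'' + 144 y = 0.
Its general solution is
    y(x) = A sin(12x) + B cos(12x),
with A, B fixed by the endpoint conditions.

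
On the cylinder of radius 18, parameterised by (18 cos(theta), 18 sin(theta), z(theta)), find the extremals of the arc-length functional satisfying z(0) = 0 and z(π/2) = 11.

Parameterise the cylinder of radius R = 18 as
    r(θ) = (18 cos θ, 18 sin θ, z(θ)).
The arc-length element is
    ds = sqrt(324 + (dz/dθ)^2) dθ,
so the Lagrangian is L = sqrt(324 + z'^2).
L depends on z' only, not on z or θ, so ∂L/∂z = 0 and
    ∂L/∂z' = z' / sqrt(324 + z'^2).
The Euler-Lagrange equation gives
    d/dθ( z' / sqrt(324 + z'^2) ) = 0,
so z' is constant. Integrating once:
    z(θ) = a θ + b,
a helix on the cylinder (a straight line when the cylinder is unrolled). The constants a, b are determined by the endpoint conditions.
With endpoint conditions z(0) = 0 and z(π/2) = 11: from z(0) = b we get b = 0, and a·π/2 + 0 = 11 gives a = 22/π, so
    z(θ) = (22/π) θ.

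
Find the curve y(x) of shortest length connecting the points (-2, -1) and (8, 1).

Arc-length functional: J[y] = ∫ sqrt(1 + (y')^2) dx.
Lagrangian L = sqrt(1 + (y')^2) has no explicit y dependence, so ∂L/∂y = 0 and the Euler-Lagrange equation gives
    d/dx( y' / sqrt(1 + (y')^2) ) = 0  ⇒  y' / sqrt(1 + (y')^2) = const.
Hence y' is constant, so y(x) is affine.
Fitting the endpoints (-2, -1) and (8, 1):
    slope m = (1 − (-1)) / (8 − (-2)) = 1/5,
    intercept c = (-1) − m·(-2) = -3/5.
Extremal: y(x) = (1/5) x - 3/5.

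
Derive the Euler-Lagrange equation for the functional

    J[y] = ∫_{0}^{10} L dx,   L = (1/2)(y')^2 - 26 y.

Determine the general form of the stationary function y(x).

The Lagrangian is L = (1/2)(y')^2 - 26 y.
∂L/∂y = -26.
∂L/∂y' = y'.
The Euler-Lagrange equation d/dx(∂L/∂y') − ∂L/∂y = 0 becomes:
    y'' + 26 = 0
General solution: y(x) = -13 x^2 + A x + B, where A and B are arbitrary constants fixed by the endpoint conditions.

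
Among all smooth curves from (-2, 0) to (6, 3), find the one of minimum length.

Arc-length functional: J[y] = ∫ sqrt(1 + (y')^2) dx.
Lagrangian L = sqrt(1 + (y')^2) has no explicit y dependence, so ∂L/∂y = 0 and the Euler-Lagrange equation gives
    d/dx( y' / sqrt(1 + (y')^2) ) = 0  ⇒  y' / sqrt(1 + (y')^2) = const.
Hence y' is constant, so y(x) is affine.
Fitting the endpoints (-2, 0) and (6, 3):
    slope m = (3 − 0) / (6 − (-2)) = 3/8,
    intercept c = 0 − m·(-2) = 3/4.
Extremal: y(x) = (3/8) x + 3/4.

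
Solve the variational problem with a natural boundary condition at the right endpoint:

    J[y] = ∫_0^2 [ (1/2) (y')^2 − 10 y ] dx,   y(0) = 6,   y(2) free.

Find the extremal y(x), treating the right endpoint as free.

The Lagrangian L = (1/2) (y')^2 − 10 y gives
    ∂L/∂y = −10,   ∂L/∂y' = y'.
Euler-Lagrange: d/dx(y') − (−10) = 0, i.e. y'' + 10 = 0, so
    y(x) = −(10/2) x^2 + C1 x + C2.
Fixed left endpoint y(0) = 6 ⇒ C2 = 6.
The right endpoint x = 2 is free, so the natural (transversality) condition is ∂L/∂y' |_{x=2} = 0, i.e. y'(2) = 0.
Compute y'(x) = −10 x + C1, so y'(2) = −20 + C1 = 0 ⇒ C1 = 20.
Therefore the extremal is
    y(x) = −5 x^2 + 20 x + 6.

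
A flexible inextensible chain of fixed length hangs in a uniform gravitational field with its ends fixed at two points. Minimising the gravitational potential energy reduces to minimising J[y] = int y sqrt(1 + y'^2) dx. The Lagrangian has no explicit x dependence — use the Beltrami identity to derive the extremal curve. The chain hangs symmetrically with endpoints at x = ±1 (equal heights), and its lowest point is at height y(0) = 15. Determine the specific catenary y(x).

The Lagrangian L(y, y') = y sqrt(1 + y'^2) has no explicit x dependence, so the Beltrami identity applies:
    L − y' ∂L/∂y' = C.
Compute ∂L/∂y' = y · y' / sqrt(1 + y'^2). Then
    L − y' ∂L/∂y'
    = y sqrt(1 + y'^2) − y · y'^2 / sqrt(1 + y'^2)
    = y (1 + y'^2 − y'^2) / sqrt(1 + y'^2)
    = y / sqrt(1 + y'^2) = C.
Squaring gives y^2 = C^2 (1 + y'^2), i.e.
    y'^2 = y^2 / C^2 − 1.
Separating variables,
    dy / sqrt(y^2 − C^2) = dx / C,
and integrating gives arccosh(y / C) = (x − a)/C, so
    y(x) = C cosh((x − a)/C),
the catenary. The constants C and a are fixed by the two endpoint conditions (and, for the hanging-chain problem, the length constraint selects C).
Now fit the given data. The endpoints x = ±1 are symmetric at equal height, so the catenary is even about its minimum: a = 0 and y(x) = C cosh(x/C). The lowest point is y(0) = C cosh(0) = C, and we are told y(0) = 15, so C = 15. Therefore
    y(x) = 15 cosh(x/15),
and at the endpoints
    y(±1) = 15 cosh(1/15).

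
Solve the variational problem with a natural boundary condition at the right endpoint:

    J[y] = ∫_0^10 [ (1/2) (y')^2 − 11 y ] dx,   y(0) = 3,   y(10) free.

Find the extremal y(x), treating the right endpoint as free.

The Lagrangian L = (1/2) (y')^2 − 11 y gives
    ∂L/∂y = −11,   ∂L/∂y' = y'.
Euler-Lagrange: d/dx(y') − (−11) = 0, i.e. y'' + 11 = 0, so
    y(x) = −(11/2) x^2 + C1 x + C2.
Fixed left endpoint y(0) = 3 ⇒ C2 = 3.
The right endpoint x = 10 is free, so the natural (transversality) condition is ∂L/∂y' |_{x=10} = 0, i.e. y'(10) = 0.
Compute y'(x) = −11 x + C1, so y'(10) = −110 + C1 = 0 ⇒ C1 = 110.
Therefore the extremal is
    y(x) = −(11/2) x^2 + 110 x + 3.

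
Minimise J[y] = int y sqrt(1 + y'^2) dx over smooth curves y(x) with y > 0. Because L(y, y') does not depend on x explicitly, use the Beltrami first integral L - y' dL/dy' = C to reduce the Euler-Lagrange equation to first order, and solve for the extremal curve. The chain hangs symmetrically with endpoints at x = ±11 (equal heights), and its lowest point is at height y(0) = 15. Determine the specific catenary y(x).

The Lagrangian L(y, y') = y sqrt(1 + y'^2) has no explicit x dependence, so the Beltrami identity applies:
    L − y' ∂L/∂y' = C.
Compute ∂L/∂y' = y · y' / sqrt(1 + y'^2). Then
    L − y' ∂L/∂y'
    = y sqrt(1 + y'^2) − y · y'^2 / sqrt(1 + y'^2)
    = y (1 + y'^2 − y'^2) / sqrt(1 + y'^2)
    = y / sqrt(1 + y'^2) = C.
Squaring gives y^2 = C^2 (1 + y'^2), i.e.
    y'^2 = y^2 / C^2 − 1.
Separating variables,
    dy / sqrt(y^2 − C^2) = dx / C,
and integrating gives arccosh(y / C) = (x − a)/C, so
    y(x) = C cosh((x − a)/C),
the catenary. The constants C and a are fixed by the two endpoint conditions (and, for the hanging-chain problem, the length constraint selects C).
Now fit the given data. The endpoints x = ±11 are symmetric at equal height, so the catenary is even about its minimum: a = 0 and y(x) = C cosh(x/C). The lowest point is y(0) = C cosh(0) = C, and we are told y(0) = 15, so C = 15. Therefore
    y(x) = 15 cosh(x/15),
and at the endpoints
    y(±11) = 15 cosh(11/15).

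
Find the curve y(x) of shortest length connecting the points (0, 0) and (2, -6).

Arc-length functional: J[y] = ∫ sqrt(1 + (y')^2) dx.
Lagrangian L = sqrt(1 + (y')^2) has no explicit y dependence, so ∂L/∂y = 0 and the Euler-Lagrange equation gives
    d/dx( y' / sqrt(1 + (y')^2) ) = 0  ⇒  y' / sqrt(1 + (y')^2) = const.
Hence y' is constant, so y(x) is affine.
Fitting the endpoints (0, 0) and (2, -6):
    slope m = ((-6) − 0) / (2 − 0) = -3,
    intercept c = 0 − m·0 = 0.
Extremal: y(x) = -3 x.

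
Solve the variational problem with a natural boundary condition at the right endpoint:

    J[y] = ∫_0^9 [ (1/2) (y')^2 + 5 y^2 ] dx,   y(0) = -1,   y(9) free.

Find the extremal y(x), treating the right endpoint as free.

The Lagrangian L = (1/2) (y')^2 + 5 y^2 gives
    ∂L/∂y = 10 y,   ∂L/∂y' = y'.
Euler-Lagrange: y'' − 10 y = 0.
With k = sqrt(10), the general solution is
    y(x) = A cosh(sqrt(10) x) + B sinh(sqrt(10) x).
Fixed left endpoint y(0) = -1 ⇒ A = -1.
The right endpoint x = 9 is free, so the natural (transversality) condition is ∂L/∂y' |_{x=9} = 0, i.e. y'(9) = 0.
Compute y'(x) = A k sinh(k x) + B k cosh(k x), so
    y'(9) = A k sinh(k·9) + B k cosh(k·9) = 0
    ⇒ B = −A tanh(k·9) = tanh(sqrt(10)·9).
Therefore the extremal is
    y(x) = −cosh(sqrt(10) x) + tanh(sqrt(10)·9) sinh(sqrt(10) x).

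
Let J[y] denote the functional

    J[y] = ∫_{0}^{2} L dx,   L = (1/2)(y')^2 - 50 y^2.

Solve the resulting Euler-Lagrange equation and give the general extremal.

The Lagrangian is L = (1/2)(y')^2 - 50 y^2.
∂L/∂y = -100y.
∂L/∂y' = y'.
The Euler-Lagrange equation d/dx(∂L/∂y') − ∂L/∂y = 0 becomes:
    y'' + 100 y = 0
General solution: y(x) = A sin(10x) + B cos(10x), where A and B are arbitrary constants fixed by the endpoint conditions.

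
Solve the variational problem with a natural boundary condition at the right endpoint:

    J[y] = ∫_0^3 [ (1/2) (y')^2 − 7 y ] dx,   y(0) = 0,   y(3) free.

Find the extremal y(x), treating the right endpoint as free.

The Lagrangian L = (1/2) (y')^2 − 7 y gives
    ∂L/∂y = −7,   ∂L/∂y' = y'.
Euler-Lagrange: d/dx(y') − (−7) = 0, i.e. y'' + 7 = 0, so
    y(x) = −(7/2) x^2 + C1 x + C2.
Fixed left endpoint y(0) = 0 ⇒ C2 = 0.
The right endpoint x = 3 is free, so the natural (transversality) condition is ∂L/∂y' |_{x=3} = 0, i.e. y'(3) = 0.
Compute y'(x) = −7 x + C1, so y'(3) = −21 + C1 = 0 ⇒ C1 = 21.
Therefore the extremal is
    y(x) = −(7/2) x^2 + 21 x.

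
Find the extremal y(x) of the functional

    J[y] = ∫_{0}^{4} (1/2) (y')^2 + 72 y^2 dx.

The Lagrangian is L = (1/2) (y')^2 + 72 y^2.
Compute ∂L/∂y = 144y, ∂L/∂y' = y'.
The Euler-Lagrange equation d/dx(∂L/∂y') − ∂L/∂y = 0 reduces to
    y'' − 144 y = 0.
Its general solution is
    y(x) = A e^(12x) + B e^(−12x),
with A, B fixed by the endpoint conditions.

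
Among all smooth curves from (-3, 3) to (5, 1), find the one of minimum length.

Arc-length functional: J[y] = ∫ sqrt(1 + (y')^2) dx.
Lagrangian L = sqrt(1 + (y')^2) has no explicit y dependence, so ∂L/∂y = 0 and the Euler-Lagrange equation gives
    d/dx( y' / sqrt(1 + (y')^2) ) = 0  ⇒  y' / sqrt(1 + (y')^2) = const.
Hence y' is constant, so y(x) is affine.
Fitting the endpoints (-3, 3) and (5, 1):
    slope m = (1 − 3) / (5 − (-3)) = -1/4,
    intercept c = 3 − m·(-3) = 9/4.
Extremal: y(x) = (-1/4) x + 9/4.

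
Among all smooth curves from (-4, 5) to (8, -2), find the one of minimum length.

Arc-length functional: J[y] = ∫ sqrt(1 + (y')^2) dx.
Lagrangian L = sqrt(1 + (y')^2) has no explicit y dependence, so ∂L/∂y = 0 and the Euler-Lagrange equation gives
    d/dx( y' / sqrt(1 + (y')^2) ) = 0  ⇒  y' / sqrt(1 + (y')^2) = const.
Hence y' is constant, so y(x) is affine.
Fitting the endpoints (-4, 5) and (8, -2):
    slope m = ((-2) − 5) / (8 − (-4)) = -7/12,
    intercept c = 5 − m·(-4) = 8/3.
Extremal: y(x) = (-7/12) x + 8/3.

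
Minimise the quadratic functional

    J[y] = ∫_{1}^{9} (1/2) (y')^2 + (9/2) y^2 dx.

The Lagrangian is L = (1/2) (y')^2 + (9/2) y^2.
Compute ∂L/∂y = 9y, ∂L/∂y' = y'.
The Euler-Lagrange equation d/dx(∂L/∂y') − ∂L/∂y = 0 reduces to
    y'' − 9 y = 0.
Its general solution is
    y(x) = A e^(3x) + B e^(−3x),
with A, B fixed by the endpoint conditions.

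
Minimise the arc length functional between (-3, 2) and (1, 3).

Arc-length functional: J[y] = ∫ sqrt(1 + (y')^2) dx.
Lagrangian L = sqrt(1 + (y')^2) has no explicit y dependence, so ∂L/∂y = 0 and the Euler-Lagrange equation gives
    d/dx( y' / sqrt(1 + (y')^2) ) = 0  ⇒  y' / sqrt(1 + (y')^2) = const.
Hence y' is constant, so y(x) is affine.
Fitting the endpoints (-3, 2) and (1, 3):
    slope m = (3 − 2) / (1 − (-3)) = 1/4,
    intercept c = 2 − m·(-3) = 11/4.
Extremal: y(x) = (1/4) x + 11/4.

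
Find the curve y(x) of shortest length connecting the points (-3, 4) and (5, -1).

Arc-length functional: J[y] = ∫ sqrt(1 + (y')^2) dx.
Lagrangian L = sqrt(1 + (y')^2) has no explicit y dependence, so ∂L/∂y = 0 and the Euler-Lagrange equation gives
    d/dx( y' / sqrt(1 + (y')^2) ) = 0  ⇒  y' / sqrt(1 + (y')^2) = const.
Hence y' is constant, so y(x) is affine.
Fitting the endpoints (-3, 4) and (5, -1):
    slope m = ((-1) − 4) / (5 − (-3)) = -5/8,
    intercept c = 4 − m·(-3) = 17/8.
Extremal: y(x) = (-5/8) x + 17/8.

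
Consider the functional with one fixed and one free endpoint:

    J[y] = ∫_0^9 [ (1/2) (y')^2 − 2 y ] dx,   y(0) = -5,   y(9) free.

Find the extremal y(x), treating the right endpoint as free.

The Lagrangian L = (1/2) (y')^2 − 2 y gives
    ∂L/∂y = −2,   ∂L/∂y' = y'.
Euler-Lagrange: d/dx(y') − (−2) = 0, i.e. y'' + 2 = 0, so
    y(x) = −(2/2) x^2 + C1 x + C2.
Fixed left endpoint y(0) = -5 ⇒ C2 = -5.
The right endpoint x = 9 is free, so the natural (transversality) condition is ∂L/∂y' |_{x=9} = 0, i.e. y'(9) = 0.
Compute y'(x) = −2 x + C1, so y'(9) = −18 + C1 = 0 ⇒ C1 = 18.
Therefore the extremal is
    y(x) = −x^2 + 18 x − 5.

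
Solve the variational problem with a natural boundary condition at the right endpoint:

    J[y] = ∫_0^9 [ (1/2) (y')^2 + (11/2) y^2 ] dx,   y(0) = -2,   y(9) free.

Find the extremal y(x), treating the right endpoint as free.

The Lagrangian L = (1/2) (y')^2 + (11/2) y^2 gives
    ∂L/∂y = 11 y,   ∂L/∂y' = y'.
Euler-Lagrange: y'' − 11 y = 0.
With k = sqrt(11), the general solution is
    y(x) = A cosh(sqrt(11) x) + B sinh(sqrt(11) x).
Fixed left endpoint y(0) = -2 ⇒ A = -2.
The right endpoint x = 9 is free, so the natural (transversality) condition is ∂L/∂y' |_{x=9} = 0, i.e. y'(9) = 0.
Compute y'(x) = A k sinh(k x) + B k cosh(k x), so
    y'(9) = A k sinh(k·9) + B k cosh(k·9) = 0
    ⇒ B = −A tanh(k·9) = 2 tanh(sqrt(11)·9).
Therefore the extremal is
    y(x) = −2 cosh(sqrt(11) x) + 2 tanh(sqrt(11)·9) sinh(sqrt(11) x).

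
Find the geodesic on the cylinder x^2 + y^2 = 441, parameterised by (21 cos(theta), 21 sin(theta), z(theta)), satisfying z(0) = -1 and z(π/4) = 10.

Parameterise the cylinder of radius R = 21 as
    r(θ) = (21 cos θ, 21 sin θ, z(θ)).
The arc-length element is
    ds = sqrt(441 + (dz/dθ)^2) dθ,
so the Lagrangian is L = sqrt(441 + z'^2).
L depends on z' only, not on z or θ, so ∂L/∂z = 0 and
    ∂L/∂z' = z' / sqrt(441 + z'^2).
The Euler-Lagrange equation gives
    d/dθ( z' / sqrt(441 + z'^2) ) = 0,
so z' is constant. Integrating once:
    z(θ) = a θ + b,
a helix on the cylinder (a straight line when the cylinder is unrolled). The constants a, b are determined by the endpoint conditions.
With endpoint conditions z(0) = -1 and z(π/4) = 10: from z(0) = b we get b = -1, and a·π/4 + -1 = 10 gives a = 44/π, so
    z(θ) = (44/π) θ − 1.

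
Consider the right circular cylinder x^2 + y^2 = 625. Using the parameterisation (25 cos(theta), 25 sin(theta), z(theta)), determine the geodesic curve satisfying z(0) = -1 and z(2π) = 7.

Parameterise the cylinder of radius R = 25 as
    r(θ) = (25 cos θ, 25 sin θ, z(θ)).
The arc-length element is
    ds = sqrt(625 + (dz/dθ)^2) dθ,
so the Lagrangian is L = sqrt(625 + z'^2).
L depends on z' only, not on z or θ, so ∂L/∂z = 0 and
    ∂L/∂z' = z' / sqrt(625 + z'^2).
The Euler-Lagrange equation gives
    d/dθ( z' / sqrt(625 + z'^2) ) = 0,
so z' is constant. Integrating once:
    z(θ) = a θ + b,
a helix on the cylinder (a straight line when the cylinder is unrolled). The constants a, b are determined by the endpoint conditions.
With endpoint conditions z(0) = -1 and z(2π) = 7: from z(0) = b we get b = -1, and a·2π + -1 = 7 gives a = 4/π, so
    z(θ) = (4/π) θ − 1.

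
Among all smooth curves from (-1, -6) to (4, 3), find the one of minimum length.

Arc-length functional: J[y] = ∫ sqrt(1 + (y')^2) dx.
Lagrangian L = sqrt(1 + (y')^2) has no explicit y dependence, so ∂L/∂y = 0 and the Euler-Lagrange equation gives
    d/dx( y' / sqrt(1 + (y')^2) ) = 0  ⇒  y' / sqrt(1 + (y')^2) = const.
Hence y' is constant, so y(x) is affine.
Fitting the endpoints (-1, -6) and (4, 3):
    slope m = (3 − (-6)) / (4 − (-1)) = 9/5,
    intercept c = (-6) − m·(-1) = -21/5.
Extremal: y(x) = (9/5) x - 21/5.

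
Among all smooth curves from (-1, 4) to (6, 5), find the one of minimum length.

Arc-length functional: J[y] = ∫ sqrt(1 + (y')^2) dx.
Lagrangian L = sqrt(1 + (y')^2) has no explicit y dependence, so ∂L/∂y = 0 and the Euler-Lagrange equation gives
    d/dx( y' / sqrt(1 + (y')^2) ) = 0  ⇒  y' / sqrt(1 + (y')^2) = const.
Hence y' is constant, so y(x) is affine.
Fitting the endpoints (-1, 4) and (6, 5):
    slope m = (5 − 4) / (6 − (-1)) = 1/7,
    intercept c = 4 − m·(-1) = 29/7.
Extremal: y(x) = (1/7) x + 29/7.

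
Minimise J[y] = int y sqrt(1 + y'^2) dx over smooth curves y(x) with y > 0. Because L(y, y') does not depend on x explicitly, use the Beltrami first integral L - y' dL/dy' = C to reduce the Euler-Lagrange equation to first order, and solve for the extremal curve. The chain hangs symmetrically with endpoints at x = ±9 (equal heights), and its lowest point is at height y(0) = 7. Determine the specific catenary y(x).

The Lagrangian L(y, y') = y sqrt(1 + y'^2) has no explicit x dependence, so the Beltrami identity applies:
    L − y' ∂L/∂y' = C.
Compute ∂L/∂y' = y · y' / sqrt(1 + y'^2). Then
    L − y' ∂L/∂y'
    = y sqrt(1 + y'^2) − y · y'^2 / sqrt(1 + y'^2)
    = y (1 + y'^2 − y'^2) / sqrt(1 + y'^2)
    = y / sqrt(1 + y'^2) = C.
Squaring gives y^2 = C^2 (1 + y'^2), i.e.
    y'^2 = y^2 / C^2 − 1.
Separating variables,
    dy / sqrt(y^2 − C^2) = dx / C,
and integrating gives arccosh(y / C) = (x − a)/C, so
    y(x) = C cosh((x − a)/C),
the catenary. The constants C and a are fixed by the two endpoint conditions (and, for the hanging-chain problem, the length constraint selects C).
Now fit the given data. The endpoints x = ±9 are symmetric at equal height, so the catenary is even about its minimum: a = 0 and y(x) = C cosh(x/C). The lowest point is y(0) = C cosh(0) = C, and we are told y(0) = 7, so C = 7. Therefore
    y(x) = 7 cosh(x/7),
and at the endpoints
    y(±9) = 7 cosh(9/7).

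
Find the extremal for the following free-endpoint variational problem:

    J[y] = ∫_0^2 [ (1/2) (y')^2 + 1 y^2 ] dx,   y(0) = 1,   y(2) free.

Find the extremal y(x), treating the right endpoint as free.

The Lagrangian L = (1/2) (y')^2 + 1 y^2 gives
    ∂L/∂y = 2 y,   ∂L/∂y' = y'.
Euler-Lagrange: y'' − 2 y = 0.
With k = sqrt(2), the general solution is
    y(x) = A cosh(sqrt(2) x) + B sinh(sqrt(2) x).
Fixed left endpoint y(0) = 1 ⇒ A = 1.
The right endpoint x = 2 is free, so the natural (transversality) condition is ∂L/∂y' |_{x=2} = 0, i.e. y'(2) = 0.
Compute y'(x) = A k sinh(k x) + B k cosh(k x), so
    y'(2) = A k sinh(k·2) + B k cosh(k·2) = 0
    ⇒ B = −A tanh(k·2) = − tanh(sqrt(2)·2).
Therefore the extremal is
    y(x) = cosh(sqrt(2) x) − tanh(sqrt(2)·2) sinh(sqrt(2) x).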